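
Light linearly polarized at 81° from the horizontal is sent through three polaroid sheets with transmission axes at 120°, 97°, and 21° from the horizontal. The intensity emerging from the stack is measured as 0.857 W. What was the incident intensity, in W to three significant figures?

I₀ ≈ 28.6 W

I₁ = I₀ cos²(120° − 81°) = I₀ cos²(39°) = 0.604 I₀.
I₂ = I₁ cos²(97° − 120°) = 0.604 I₀ · cos²(23°) = 0.5117 I₀.
I₃ = I₂ cos²(21° − 97°) = 0.5117 I₀ · cos²(76°) = 0.02995 I₀.
So 0.857 W = 0.02995 I₀, giving I₀ = 0.857/0.02995 = 28.61 W.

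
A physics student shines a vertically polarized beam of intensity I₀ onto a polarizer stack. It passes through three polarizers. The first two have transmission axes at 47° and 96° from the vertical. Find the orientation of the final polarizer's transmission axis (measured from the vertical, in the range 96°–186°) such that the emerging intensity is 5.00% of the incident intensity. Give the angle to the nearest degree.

By Malus's law, I₁ = I₀ cos²(47° − 0°) = I₀ cos²(47°) = 0.4651 I₀.
I₂ = I₁ cos²(96° − 47°) = 0.4651 I₀ · cos²(49°) = 0.2002 I₀.
Need I₃/I₀ = 0.05, so cos²(θ − 96°) = 0.05 / 0.2002 = 0.2498.
θ − 96° = arccos(√0.2498) = 60.0°, giving θ ≈ 96 + 60.0 = 156.0°.

θ ≈ 156°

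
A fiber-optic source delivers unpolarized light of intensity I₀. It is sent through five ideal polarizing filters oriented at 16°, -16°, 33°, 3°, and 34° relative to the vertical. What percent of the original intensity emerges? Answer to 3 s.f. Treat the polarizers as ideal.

Unpolarized light through the first polarizer → I₁ = ½ I₀, now polarized at 16°.
I₂ = I₁ cos²(-16° − 16°) = 0.5 I₀ · cos²(32°) = 0.3596 I₀.
I₃ = I₂ cos²(33° + 16°) = 0.3596 I₀ · cos²(49°) = 0.1548 I₀.
I₄ = I₃ cos²(3° − 33°) = 0.1548 I₀ · cos²(30°) = 0.1161 I₀.
I₅ = I₄ cos²(34° − 3°) = 0.1161 I₀ · cos²(31°) = 0.08529 I₀.
That is 8.529% of the incident intensity.

≈ 8.53%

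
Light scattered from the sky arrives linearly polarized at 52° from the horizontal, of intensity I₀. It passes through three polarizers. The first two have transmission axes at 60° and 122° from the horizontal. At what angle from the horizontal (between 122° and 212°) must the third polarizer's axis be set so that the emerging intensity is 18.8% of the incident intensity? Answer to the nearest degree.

I₁ = I₀ cos²(60° − 52°) = I₀ cos²(8°) = 0.9806 I₀.
I₂ = I₁ cos²(122° − 60°) = 0.9806 I₀ · cos²(62°) = 0.2161 I₀.
Need I₃/I₀ = 0.188, so cos²(θ − 122°) = 0.188 / 0.2161 = 0.8698.
θ − 122° = arccos(√0.8698) = 21.1°, giving θ ≈ 122 + 21.1 = 143.1°.

θ ≈ 143°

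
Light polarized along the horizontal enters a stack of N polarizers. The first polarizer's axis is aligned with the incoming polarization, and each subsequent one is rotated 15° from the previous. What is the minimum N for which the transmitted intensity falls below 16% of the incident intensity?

First polarizer is aligned with the polarization: full transmission.
Each further stage multiplies by cos²(15°) = 0.933.
After N polarizers: T = 0.933^(N−1). Require T < 0.16 ⇒ N−1 > ln(0.16)/ln(0.933) = 26.43, so N−1 ≥ 27 and N = 28.
Check: N=28 gives T = 0.1538 < 0.16; N=27 gives T = 0.1648.

N = 28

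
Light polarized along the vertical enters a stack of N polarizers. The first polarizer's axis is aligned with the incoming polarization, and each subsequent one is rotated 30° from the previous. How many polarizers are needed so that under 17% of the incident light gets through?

N = 8

First polarizer is aligned with the polarization: full transmission.
Each further stage multiplies by cos²(30°) = 0.75.
After N polarizers: T = 0.75^(N−1). Require T < 0.17 ⇒ N−1 > ln(0.17)/ln(0.75) = 6.16, so N−1 ≥ 7 and N = 8.
Check: N=8 gives T = 0.1335 < 0.17; N=7 gives T = 0.178.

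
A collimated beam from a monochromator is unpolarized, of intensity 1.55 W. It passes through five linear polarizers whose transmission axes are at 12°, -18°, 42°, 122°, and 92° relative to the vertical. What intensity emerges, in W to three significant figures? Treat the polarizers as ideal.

Unpolarized light through the first polarizer → I₁ = 1.55 W/2 = 0.775 W, polarized at 12°.
I₂ = I₁ · cos²(30°) = 0.775 · 0.75 = 0.5813 W.
I₃ = I₂ · cos²(60°) = 0.5813 · 0.25 = 0.1453 W.
I₄ = I₃ · cos²(80°) = 0.1453 · 0.03015 = 0.004382 W.
I₅ = I₄ · cos²(30°) = 0.004382 · 0.75 = 0.003286 W.

I ≈ 0.00329 W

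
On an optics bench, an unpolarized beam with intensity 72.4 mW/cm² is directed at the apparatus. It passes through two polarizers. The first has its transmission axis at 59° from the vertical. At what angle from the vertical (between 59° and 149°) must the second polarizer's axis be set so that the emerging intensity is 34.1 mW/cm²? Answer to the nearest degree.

Unpolarized light through the first polarizer → I₁ = ½ I₀, now polarized at 59°.
Target fraction: 34.1 / 72.4 mW/cm² = 0.471 of I₀.
Need I₂/I₀ = 0.471, so cos²(θ − 59°) = 0.471 / 0.5 = 0.942.
θ − 59° = arccos(√0.942) = 13.9°, giving θ ≈ 59 + 13.9 = 72.9°.

θ ≈ 73°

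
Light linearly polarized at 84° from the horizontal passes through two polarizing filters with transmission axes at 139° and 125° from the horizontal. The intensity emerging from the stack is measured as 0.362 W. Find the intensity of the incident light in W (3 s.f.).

I₀ ≈ 1.17 W

I₁ = I₀ cos²(139° − 84°) = I₀ cos²(55°) = 0.329 I₀.
I₂ = I₁ cos²(125° − 139°) = 0.329 I₀ · cos²(14°) = 0.3097 I₀.
So 0.362 W = 0.3097 I₀, giving I₀ = 0.362/0.3097 = 1.169 W.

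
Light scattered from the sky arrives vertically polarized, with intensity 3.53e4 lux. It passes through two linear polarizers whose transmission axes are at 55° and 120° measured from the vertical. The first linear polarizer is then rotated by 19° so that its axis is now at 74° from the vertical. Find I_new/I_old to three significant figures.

I_new/I_old ≈ 0.624

Before rotation:
By Malus's law, I₁ = I₀ cos²(55° − 0°) = I₀ cos²(55°) = 0.329 I₀.
I₂ = I₁ cos²(120° − 55°) = 0.329 I₀ · cos²(65°) = 0.05876 I₀.
After rotation:
I₁ = I₀ cos²(74° − 0°) = I₀ cos²(74°) = 0.07598 I₀.
I₂ = I₁ cos²(120° − 74°) = 0.07598 I₀ · cos²(46°) = 0.03666 I₀.
Ratio = 0.03666 / 0.05876 = 0.6239.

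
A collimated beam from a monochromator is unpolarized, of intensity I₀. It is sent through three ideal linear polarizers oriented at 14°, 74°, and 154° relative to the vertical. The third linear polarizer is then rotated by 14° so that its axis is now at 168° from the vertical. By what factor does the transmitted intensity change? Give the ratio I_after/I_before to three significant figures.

I_new/I_old ≈ 0.161

Before rotation:
Unpolarized light through the first polarizer → I₁ = ½ I₀, now polarized at 14°.
I₂ = I₁ cos²(74° − 14°) = 0.5 I₀ · cos²(60°) = 0.125 I₀.
I₃ = I₂ cos²(154° − 74°) = 0.125 I₀ · cos²(80°) = 0.003769 I₀.
After rotation:
Unpolarized light through the first polarizer → I₁ = ½ I₀, now polarized at 14°.
I₂ = I₁ cos²(74° − 14°) = 0.5 I₀ · cos²(60°) = 0.125 I₀.
Angle between axes 2 and 3: 86°. I₃ = 0.125 I₀ · cos²(86°) = 0.0006082 I₀.
Ratio = 0.0006082 / 0.003769 = 0.1614.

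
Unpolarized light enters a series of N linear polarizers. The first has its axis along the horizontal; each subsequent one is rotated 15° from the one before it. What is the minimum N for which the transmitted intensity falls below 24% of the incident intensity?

First polarizer halves the unpolarized light: factor 1/2.
Each further stage multiplies by cos²(15°) = 0.933.
After N polarizers: T = 0.5·0.933^(N−1). Require T < 0.24 ⇒ N−1 > ln(0.24/0.5)/ln(0.933) = 10.59, so N−1 ≥ 11 and N = 12.
Check: N=12 gives T = 0.2332 < 0.24; N=11 gives T = 0.2499.

N = 12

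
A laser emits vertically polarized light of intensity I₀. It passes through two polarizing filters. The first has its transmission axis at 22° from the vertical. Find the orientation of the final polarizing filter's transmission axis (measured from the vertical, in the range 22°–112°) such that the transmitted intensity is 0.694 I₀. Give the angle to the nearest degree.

By Malus's law, I₁ = I₀ cos²(22° − 0°) = I₀ cos²(22°) = 0.8597 I₀.
Need I₂/I₀ = 0.694, so cos²(θ − 22°) = 0.694 / 0.8597 = 0.8073.
θ − 22° = arccos(√0.8073) = 26.0°, giving θ ≈ 22 + 26.0 = 48.0°.

θ ≈ 48°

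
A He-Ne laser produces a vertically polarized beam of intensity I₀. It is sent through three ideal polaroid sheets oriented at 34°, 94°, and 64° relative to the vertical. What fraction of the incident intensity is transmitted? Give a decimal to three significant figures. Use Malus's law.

≈ 0.129 I₀

By Malus's law, I₁ = I₀ cos²(34° − 0°) = I₀ cos²(34°) = 0.6873 I₀.
I₂ = I₁ cos²(94° − 34°) = 0.6873 I₀ · cos²(60°) = 0.1718 I₀.
I₃ = I₂ cos²(64° − 94°) = 0.1718 I₀ · cos²(30°) = 0.1289 I₀.
Transmitted fraction = 0.1289.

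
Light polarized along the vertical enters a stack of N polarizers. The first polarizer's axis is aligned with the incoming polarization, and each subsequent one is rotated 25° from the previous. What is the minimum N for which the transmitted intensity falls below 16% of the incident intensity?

First polarizer is aligned with the polarization: full transmission.
Each further stage multiplies by cos²(25°) = 0.8214.
After N polarizers: T = 0.8214^(N−1). Require T < 0.16 ⇒ N−1 > ln(0.16)/ln(0.8214) = 9.31, so N−1 ≥ 10 and N = 11.
Check: N=11 gives T = 0.1398 < 0.16; N=10 gives T = 0.1702.

N = 11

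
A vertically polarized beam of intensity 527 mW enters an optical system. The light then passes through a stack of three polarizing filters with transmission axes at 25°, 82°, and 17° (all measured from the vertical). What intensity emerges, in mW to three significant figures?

I ≈ 22.9 mW

I₁ = 527 mW · cos²(25°) = 432.9 mW.
I₂ = I₁ · cos²(57°) = 432.9 · 0.2966 = 128.4 mW.
I₃ = I₂ · cos²(65°) = 128.4 · 0.1786 = 22.93 mW.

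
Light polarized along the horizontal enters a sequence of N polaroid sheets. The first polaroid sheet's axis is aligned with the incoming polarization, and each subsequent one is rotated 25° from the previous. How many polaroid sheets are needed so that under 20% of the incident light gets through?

N = 10

First polarizer is aligned with the polarization: full transmission.
Each further stage multiplies by cos²(25°) = 0.8214.
After N polarizers: T = 0.8214^(N−1). Require T < 0.20 ⇒ N−1 > ln(0.20)/ln(0.8214) = 8.18, so N−1 ≥ 9 and N = 10.
Check: N=10 gives T = 0.1702 < 0.20; N=9 gives T = 0.2072.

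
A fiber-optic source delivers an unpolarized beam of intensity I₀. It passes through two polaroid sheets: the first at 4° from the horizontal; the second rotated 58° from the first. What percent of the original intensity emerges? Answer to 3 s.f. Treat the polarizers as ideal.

Unpolarized light through the first polarizer → I₁ = ½ I₀, now polarized at 4°.
I₂ = I₁ cos²(58°) = 0.5 · 0.2808 I₀ = 0.1404 I₀.
That is 14.04% of the incident intensity.

≈ 14.0%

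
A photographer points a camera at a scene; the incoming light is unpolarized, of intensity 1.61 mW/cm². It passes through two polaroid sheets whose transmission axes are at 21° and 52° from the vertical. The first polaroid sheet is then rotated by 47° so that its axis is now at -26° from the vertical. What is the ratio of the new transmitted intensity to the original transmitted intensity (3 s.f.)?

I_new/I_old ≈ 0.0588

Before rotation:
Unpolarized light through the first polarizer → I₁ = ½ I₀, now polarized at 21°.
I₂ = I₁ cos²(52° − 21°) = 0.5 I₀ · cos²(31°) = 0.3674 I₀.
After rotation:
Unpolarized light through the first polarizer → I₁ = ½ I₀, now polarized at -26°.
I₂ = I₁ cos²(52° + 26°) = 0.5 I₀ · cos²(78°) = 0.02161 I₀.
Ratio = 0.02161 / 0.3674 = 0.05883.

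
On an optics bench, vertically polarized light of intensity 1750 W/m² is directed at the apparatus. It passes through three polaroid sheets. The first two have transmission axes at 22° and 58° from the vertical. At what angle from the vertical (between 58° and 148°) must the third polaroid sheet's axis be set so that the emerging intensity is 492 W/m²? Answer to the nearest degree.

I₁ = I₀ cos²(22° − 0°) = I₀ cos²(22°) = 0.8597 I₀.
I₂ = I₁ cos²(58° − 22°) = 0.8597 I₀ · cos²(36°) = 0.5627 I₀.
Target fraction: 492 / 1750 W/m² = 0.2811 of I₀.
Need I₃/I₀ = 0.2811, so cos²(θ − 58°) = 0.2811 / 0.5627 = 0.4997.
θ − 58° = arccos(√0.4997) = 45.0°, giving θ ≈ 58 + 45.0 = 103.0°.

θ ≈ 103°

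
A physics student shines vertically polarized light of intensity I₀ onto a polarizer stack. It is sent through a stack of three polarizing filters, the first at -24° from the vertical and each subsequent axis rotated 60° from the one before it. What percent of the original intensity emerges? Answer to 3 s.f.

≈ 5.22%

I₁ = I₀ cos²(-24° − 0°) = I₀ cos²(24°) = 0.8346 I₀.
I₂ = I₁ cos²(60°) = 0.8346 · 0.25 I₀ = 0.2086 I₀.
I₃ = I₂ cos²(60°) = 0.2086 · 0.25 I₀ = 0.05216 I₀.
That is 5.216% of the incident intensity.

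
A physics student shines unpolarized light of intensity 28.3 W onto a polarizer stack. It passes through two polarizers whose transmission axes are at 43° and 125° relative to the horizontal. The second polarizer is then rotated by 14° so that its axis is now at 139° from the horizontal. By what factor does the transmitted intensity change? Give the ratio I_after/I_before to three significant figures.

Before rotation:
Unpolarized light through the first polarizer → I₁ = ½ I₀, now polarized at 43°.
I₂ = I₁ cos²(125° − 43°) = 0.5 I₀ · cos²(82°) = 0.009685 I₀.
After rotation:
Unpolarized light through the first polarizer → I₁ = ½ I₀, now polarized at 43°.
Angle between axes 1 and 2: 84°. I₂ = 0.5 I₀ · cos²(84°) = 0.005463 I₀.
Ratio = 0.005463 / 0.009685 = 0.5641.

I_new/I_old ≈ 0.564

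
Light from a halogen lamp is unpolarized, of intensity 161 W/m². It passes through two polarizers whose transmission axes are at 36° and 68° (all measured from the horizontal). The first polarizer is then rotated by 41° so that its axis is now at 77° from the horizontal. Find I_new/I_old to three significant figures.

Before rotation:
Unpolarized light through the first polarizer → I₁ = ½ I₀, now polarized at 36°.
I₂ = I₁ cos²(68° − 36°) = 0.5 I₀ · cos²(32°) = 0.3596 I₀.
After rotation:
Unpolarized light through the first polarizer → I₁ = ½ I₀, now polarized at 77°.
I₂ = I₁ cos²(68° − 77°) = 0.5 I₀ · cos²(9°) = 0.4878 I₀.
Ratio = 0.4878 / 0.3596 = 1.356.

I_new/I_old ≈ 1.36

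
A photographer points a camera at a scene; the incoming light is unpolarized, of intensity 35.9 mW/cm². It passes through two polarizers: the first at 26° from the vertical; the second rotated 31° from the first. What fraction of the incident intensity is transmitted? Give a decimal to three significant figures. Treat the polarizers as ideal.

I/I₀ ≈ 0.367

Unpolarized light through the first polarizer → I₁ = 35.9 mW/cm²/2 = 17.95 mW/cm², polarized at 26°.
I₂ = I₁ · cos²(31°) = 17.95 · 0.7347 = 13.19 mW/cm².
Transmitted fraction = 0.3674.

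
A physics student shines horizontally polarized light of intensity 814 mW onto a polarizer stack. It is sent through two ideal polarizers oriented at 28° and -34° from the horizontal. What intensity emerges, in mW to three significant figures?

I₁ = 814 mW · cos²(28°) = 634.6 mW.
I₂ = I₁ · cos²(62°) = 634.6 · 0.2204 = 139.9 mW.

I ≈ 140 mW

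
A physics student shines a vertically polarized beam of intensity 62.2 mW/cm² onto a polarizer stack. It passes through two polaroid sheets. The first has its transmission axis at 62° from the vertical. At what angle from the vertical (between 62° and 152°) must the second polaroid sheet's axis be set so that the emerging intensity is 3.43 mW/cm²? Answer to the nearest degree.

θ ≈ 122°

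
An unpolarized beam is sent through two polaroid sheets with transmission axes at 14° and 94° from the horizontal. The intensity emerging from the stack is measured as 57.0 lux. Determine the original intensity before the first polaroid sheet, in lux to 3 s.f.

I₀ ≈ 3780 lux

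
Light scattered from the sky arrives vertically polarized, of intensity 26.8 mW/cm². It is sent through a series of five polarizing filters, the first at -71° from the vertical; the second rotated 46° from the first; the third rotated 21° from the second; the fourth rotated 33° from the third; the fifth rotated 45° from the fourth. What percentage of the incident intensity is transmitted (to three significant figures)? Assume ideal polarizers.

≈ 1.57%

I₁ = 26.8 mW/cm² · cos²(71°) = 2.841 mW/cm².
I₂ = I₁ · cos²(46°) = 2.841 · 0.4826 = 1.371 mW/cm².
I₃ = I₂ · cos²(21°) = 1.371 · 0.8716 = 1.195 mW/cm².
I₄ = I₃ · cos²(33°) = 1.195 · 0.7034 = 0.8403 mW/cm².
I₅ = I₄ · cos²(45°) = 0.8403 · 0.5 = 0.4202 mW/cm².
That is 1.568% of the incident intensity.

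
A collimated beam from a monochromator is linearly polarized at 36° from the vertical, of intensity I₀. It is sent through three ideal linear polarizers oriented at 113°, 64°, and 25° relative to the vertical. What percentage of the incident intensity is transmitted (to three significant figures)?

≈ 1.32%

By Malus's law, I₁ = I₀ cos²(113° − 36°) = I₀ cos²(77°) = 0.0506 I₀.
I₂ = I₁ cos²(64° − 113°) = 0.0506 I₀ · cos²(49°) = 0.02178 I₀.
I₃ = I₂ cos²(25° − 64°) = 0.02178 I₀ · cos²(39°) = 0.01315 I₀.
That is 1.315% of the incident intensity.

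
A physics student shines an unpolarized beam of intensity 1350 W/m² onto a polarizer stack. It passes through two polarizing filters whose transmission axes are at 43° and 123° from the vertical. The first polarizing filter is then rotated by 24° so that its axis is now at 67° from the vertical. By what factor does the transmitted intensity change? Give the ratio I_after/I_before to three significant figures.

Before rotation:
Unpolarized light through the first polarizer → I₁ = ½ I₀, now polarized at 43°.
I₂ = I₁ cos²(123° − 43°) = 0.5 I₀ · cos²(80°) = 0.01508 I₀.
After rotation:
Unpolarized light through the first polarizer → I₁ = ½ I₀, now polarized at 67°.
I₂ = I₁ cos²(123° − 67°) = 0.5 I₀ · cos²(56°) = 0.1563 I₀.
Ratio = 0.1563 / 0.01508 = 10.37.

I_new/I_old ≈ 10.4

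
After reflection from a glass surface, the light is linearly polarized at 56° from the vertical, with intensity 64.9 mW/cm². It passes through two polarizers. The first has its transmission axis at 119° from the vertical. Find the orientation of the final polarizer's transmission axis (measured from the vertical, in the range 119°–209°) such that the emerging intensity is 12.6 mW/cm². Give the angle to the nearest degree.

θ ≈ 133°

By Malus's law, I₁ = I₀ cos²(119° − 56°) = I₀ cos²(63°) = 0.2061 I₀.
Target fraction: 12.6 / 64.9 mW/cm² = 0.1941 of I₀.
Need I₂/I₀ = 0.1941, so cos²(θ − 119°) = 0.1941 / 0.2061 = 0.942.
θ − 119° = arccos(√0.942) = 13.9°, giving θ ≈ 119 + 13.9 = 132.9°.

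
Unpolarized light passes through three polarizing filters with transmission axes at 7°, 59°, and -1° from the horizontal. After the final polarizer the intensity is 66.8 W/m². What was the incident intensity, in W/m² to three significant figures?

I₀ ≈ 1410 W/m²

Unpolarized light through the first polarizer → I₁ = ½ I₀, now polarized at 7°.
I₂ = I₁ cos²(59° − 7°) = 0.5 I₀ · cos²(52°) = 0.1895 I₀.
I₃ = I₂ cos²(-1° − 59°) = 0.1895 I₀ · cos²(60°) = 0.04738 I₀.
So 66.8 W/m² = 0.04738 I₀, giving I₀ = 66.8/0.04738 = 1410 W/m².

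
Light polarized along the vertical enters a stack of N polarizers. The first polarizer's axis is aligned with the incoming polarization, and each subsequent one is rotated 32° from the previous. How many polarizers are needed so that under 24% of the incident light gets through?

First polarizer is aligned with the polarization: full transmission.
Each further stage multiplies by cos²(32°) = 0.7192.
After N polarizers: T = 0.7192^(N−1). Require T < 0.24 ⇒ N−1 > ln(0.24)/ln(0.7192) = 4.33, so N−1 ≥ 5 and N = 6.
Check: N=6 gives T = 0.1924 < 0.24; N=5 gives T = 0.2675.

N = 6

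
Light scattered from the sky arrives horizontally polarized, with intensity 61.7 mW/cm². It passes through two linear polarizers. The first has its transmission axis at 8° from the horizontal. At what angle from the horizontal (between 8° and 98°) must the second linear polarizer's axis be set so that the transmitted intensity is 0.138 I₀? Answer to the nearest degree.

By Malus's law, I₁ = I₀ cos²(8° − 0°) = I₀ cos²(8°) = 0.9806 I₀.
Need I₂/I₀ = 0.138, so cos²(θ − 8°) = 0.138 / 0.9806 = 0.1407.
θ − 8° = arccos(√0.1407) = 68.0°, giving θ ≈ 8 + 68.0 = 76.0°.

θ ≈ 76°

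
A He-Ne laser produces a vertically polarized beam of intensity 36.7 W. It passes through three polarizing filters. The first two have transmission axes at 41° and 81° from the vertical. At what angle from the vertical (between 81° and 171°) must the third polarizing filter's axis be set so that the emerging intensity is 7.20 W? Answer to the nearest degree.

θ ≈ 121°

I₁ = I₀ cos²(41° − 0°) = I₀ cos²(41°) = 0.5696 I₀.
I₂ = I₁ cos²(81° − 41°) = 0.5696 I₀ · cos²(40°) = 0.3342 I₀.
Target fraction: 7.20 / 36.7 W = 0.1962 of I₀.
Need I₃/I₀ = 0.1962, so cos²(θ − 81°) = 0.1962 / 0.3342 = 0.5869.
θ − 81° = arccos(√0.5869) = 40.0°, giving θ ≈ 81 + 40.0 = 121.0°.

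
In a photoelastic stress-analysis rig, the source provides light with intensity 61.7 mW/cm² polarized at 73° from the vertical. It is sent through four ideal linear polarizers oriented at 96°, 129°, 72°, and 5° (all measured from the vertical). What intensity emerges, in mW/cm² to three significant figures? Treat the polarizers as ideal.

I ≈ 1.67 mW/cm²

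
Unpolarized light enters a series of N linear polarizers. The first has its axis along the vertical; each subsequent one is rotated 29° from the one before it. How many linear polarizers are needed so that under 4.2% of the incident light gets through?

N = 11

First polarizer halves the unpolarized light: factor 1/2.
Each further stage multiplies by cos²(29°) = 0.765.
After N polarizers: T = 0.5·0.765^(N−1). Require T < 0.042 ⇒ N−1 > ln(0.042/0.5)/ln(0.765) = 9.24, so N−1 ≥ 10 and N = 11.
Check: N=11 gives T = 0.0343 < 0.042; N=10 gives T = 0.04485.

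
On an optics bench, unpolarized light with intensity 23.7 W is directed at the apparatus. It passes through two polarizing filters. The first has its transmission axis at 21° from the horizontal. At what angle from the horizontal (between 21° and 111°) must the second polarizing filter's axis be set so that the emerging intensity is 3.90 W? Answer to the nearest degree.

Unpolarized light through the first polarizer → I₁ = ½ I₀, now polarized at 21°.
Target fraction: 3.90 / 23.7 W = 0.1646 of I₀.
Need I₂/I₀ = 0.1646, so cos²(θ − 21°) = 0.1646 / 0.5 = 0.3291.
θ − 21° = arccos(√0.3291) = 55.0°, giving θ ≈ 21 + 55.0 = 76.0°.

θ ≈ 76°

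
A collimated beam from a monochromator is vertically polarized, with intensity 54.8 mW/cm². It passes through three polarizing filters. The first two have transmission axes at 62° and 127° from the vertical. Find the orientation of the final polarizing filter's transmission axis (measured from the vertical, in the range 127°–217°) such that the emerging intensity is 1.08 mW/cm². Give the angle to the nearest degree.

θ ≈ 172°

By Malus's law, I₁ = I₀ cos²(62° − 0°) = I₀ cos²(62°) = 0.2204 I₀.
I₂ = I₁ cos²(127° − 62°) = 0.2204 I₀ · cos²(65°) = 0.03937 I₀.
Target fraction: 1.08 / 54.8 mW/cm² = 0.01971 of I₀.
Need I₃/I₀ = 0.01971, so cos²(θ − 127°) = 0.01971 / 0.03937 = 0.5006.
θ − 127° = arccos(√0.5006) = 45.0°, giving θ ≈ 127 + 45.0 = 172.0°.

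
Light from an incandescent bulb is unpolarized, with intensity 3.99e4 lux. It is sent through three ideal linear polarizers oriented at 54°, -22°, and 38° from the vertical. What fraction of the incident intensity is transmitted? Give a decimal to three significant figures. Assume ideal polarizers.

I/I₀ ≈ 0.00732

Unpolarized light through the first polarizer → I₁ = 3.99e4 lux/2 = 1.995e+04 lux, polarized at 54°.
I₂ = I₁ · cos²(76°) = 1.995e+04 · 0.05853 = 1168 lux.
I₃ = I₂ · cos²(60°) = 1168 · 0.25 = 291.9 lux.
Transmitted fraction = 0.007316.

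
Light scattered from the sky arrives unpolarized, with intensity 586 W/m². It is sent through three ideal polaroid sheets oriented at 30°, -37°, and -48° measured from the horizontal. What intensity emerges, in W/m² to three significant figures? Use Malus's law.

I ≈ 43.1 W/m²

Unpolarized light through the first polarizer → I₁ = 586 W/m²/2 = 293 W/m², polarized at 30°.
I₂ = I₁ · cos²(67°) = 293 · 0.1527 = 44.73 W/m².
I₃ = I₂ · cos²(11°) = 44.73 · 0.9636 = 43.1 W/m².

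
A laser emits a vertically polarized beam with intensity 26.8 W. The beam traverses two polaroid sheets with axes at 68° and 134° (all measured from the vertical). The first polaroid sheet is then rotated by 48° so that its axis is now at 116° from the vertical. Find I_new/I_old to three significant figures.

Before rotation:
By Malus's law, I₁ = I₀ cos²(68° − 0°) = I₀ cos²(68°) = 0.1403 I₀.
I₂ = I₁ cos²(134° − 68°) = 0.1403 I₀ · cos²(66°) = 0.02322 I₀.
After rotation:
I₁ = I₀ cos²(116° − 0°) = I₀ cos²(64°) = 0.1922 I₀.
I₂ = I₁ cos²(134° − 116°) = 0.1922 I₀ · cos²(18°) = 0.1738 I₀.
Ratio = 0.1738 / 0.02322 = 7.487.

I_new/I_old ≈ 7.49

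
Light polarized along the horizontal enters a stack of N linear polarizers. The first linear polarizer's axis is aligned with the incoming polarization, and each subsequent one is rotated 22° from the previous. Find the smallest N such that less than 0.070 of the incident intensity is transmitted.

N = 19

First polarizer is aligned with the polarization: full transmission.
Each further stage multiplies by cos²(22°) = 0.8597.
After N polarizers: T = 0.8597^(N−1). Require T < 0.070 ⇒ N−1 > ln(0.070)/ln(0.8597) = 17.59, so N−1 ≥ 18 and N = 19.
Check: N=19 gives T = 0.06576 < 0.070; N=18 gives T = 0.0765.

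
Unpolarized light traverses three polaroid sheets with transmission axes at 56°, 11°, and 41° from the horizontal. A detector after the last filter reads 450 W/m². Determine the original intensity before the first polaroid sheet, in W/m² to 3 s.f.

Unpolarized light through the first polarizer → I₁ = ½ I₀, now polarized at 56°.
I₂ = I₁ cos²(11° − 56°) = 0.5 I₀ · cos²(45°) = 0.25 I₀.
I₃ = I₂ cos²(41° − 11°) = 0.25 I₀ · cos²(30°) = 0.1875 I₀.
So 450 W/m² = 0.1875 I₀, giving I₀ = 450/0.1875 = 2400 W/m².

I₀ ≈ 2400 W/m²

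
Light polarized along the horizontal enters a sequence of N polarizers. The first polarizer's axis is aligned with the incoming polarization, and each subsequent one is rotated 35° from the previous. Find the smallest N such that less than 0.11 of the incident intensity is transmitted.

First polarizer is aligned with the polarization: full transmission.
Each further stage multiplies by cos²(35°) = 0.671.
After N polarizers: T = 0.671^(N−1). Require T < 0.11 ⇒ N−1 > ln(0.11)/ln(0.671) = 5.53, so N−1 ≥ 6 and N = 7.
Check: N=7 gives T = 0.09128 < 0.11; N=6 gives T = 0.136.

N = 7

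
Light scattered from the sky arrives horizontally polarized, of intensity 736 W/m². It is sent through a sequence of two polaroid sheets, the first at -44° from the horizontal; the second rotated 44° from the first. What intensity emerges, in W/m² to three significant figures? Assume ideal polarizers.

I ≈ 197 W/m²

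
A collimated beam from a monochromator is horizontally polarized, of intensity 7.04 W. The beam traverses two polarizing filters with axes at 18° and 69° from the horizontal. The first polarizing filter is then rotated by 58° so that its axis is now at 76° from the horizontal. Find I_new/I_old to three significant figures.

I_new/I_old ≈ 0.161

Before rotation:
I₁ = I₀ cos²(18° − 0°) = I₀ cos²(18°) = 0.9045 I₀.
I₂ = I₁ cos²(69° − 18°) = 0.9045 I₀ · cos²(51°) = 0.3582 I₀.
After rotation:
I₁ = I₀ cos²(76° − 0°) = I₀ cos²(76°) = 0.05853 I₀.
I₂ = I₁ cos²(69° − 76°) = 0.05853 I₀ · cos²(7°) = 0.05766 I₀.
Ratio = 0.05766 / 0.3582 = 0.161.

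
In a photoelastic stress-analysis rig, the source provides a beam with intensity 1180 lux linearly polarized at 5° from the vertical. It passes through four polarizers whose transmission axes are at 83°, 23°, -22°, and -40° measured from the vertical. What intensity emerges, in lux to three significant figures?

I ≈ 5.77 lux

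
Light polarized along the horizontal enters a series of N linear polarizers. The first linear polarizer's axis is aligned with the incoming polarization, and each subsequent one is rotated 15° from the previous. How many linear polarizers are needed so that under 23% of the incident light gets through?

N = 23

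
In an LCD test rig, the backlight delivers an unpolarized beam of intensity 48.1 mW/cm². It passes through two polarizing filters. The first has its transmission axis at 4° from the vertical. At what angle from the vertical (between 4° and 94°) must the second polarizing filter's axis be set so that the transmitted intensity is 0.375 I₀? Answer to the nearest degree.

Unpolarized light through the first polarizer → I₁ = ½ I₀, now polarized at 4°.
Need I₂/I₀ = 0.375, so cos²(θ − 4°) = 0.375 / 0.5 = 0.75.
θ − 4° = arccos(√0.75) = 30.0°, giving θ ≈ 4 + 30.0 = 34.0°.

θ ≈ 34°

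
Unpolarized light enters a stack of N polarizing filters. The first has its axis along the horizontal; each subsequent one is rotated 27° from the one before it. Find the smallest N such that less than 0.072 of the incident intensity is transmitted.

First polarizer halves the unpolarized light: factor 1/2.
Each further stage multiplies by cos²(27°) = 0.7939.
After N polarizers: T = 0.5·0.7939^(N−1). Require T < 0.072 ⇒ N−1 > ln(0.072/0.5)/ln(0.7939) = 8.40, so N−1 ≥ 9 and N = 10.
Check: N=10 gives T = 0.06264 < 0.072; N=9 gives T = 0.0789.

N = 10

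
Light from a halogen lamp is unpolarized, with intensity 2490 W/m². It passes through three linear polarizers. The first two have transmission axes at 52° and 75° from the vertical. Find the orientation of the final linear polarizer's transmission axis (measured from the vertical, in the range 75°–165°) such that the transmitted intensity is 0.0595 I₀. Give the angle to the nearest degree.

Unpolarized light through the first polarizer → I₁ = ½ I₀, now polarized at 52°.
I₂ = I₁ cos²(75° − 52°) = 0.5 I₀ · cos²(23°) = 0.4237 I₀.
Need I₃/I₀ = 0.0595, so cos²(θ − 75°) = 0.0595 / 0.4237 = 0.1404.
θ − 75° = arccos(√0.1404) = 68.0°, giving θ ≈ 75 + 68.0 = 143.0°.

θ ≈ 143°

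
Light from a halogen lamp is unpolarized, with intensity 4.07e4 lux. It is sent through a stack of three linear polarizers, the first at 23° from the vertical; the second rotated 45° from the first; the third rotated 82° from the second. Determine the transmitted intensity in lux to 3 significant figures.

I ≈ 197 lux

Unpolarized light through the first polarizer → I₁ = 4.07e4 lux/2 = 2.035e+04 lux, polarized at 23°.
I₂ = I₁ · cos²(45°) = 2.035e+04 · 0.5 = 1.018e+04 lux.
I₃ = I₂ · cos²(82°) = 1.018e+04 · 0.01937 = 197.1 lux.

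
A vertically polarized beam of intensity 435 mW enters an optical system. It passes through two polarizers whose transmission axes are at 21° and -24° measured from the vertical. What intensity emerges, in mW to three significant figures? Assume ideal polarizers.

I ≈ 190 mW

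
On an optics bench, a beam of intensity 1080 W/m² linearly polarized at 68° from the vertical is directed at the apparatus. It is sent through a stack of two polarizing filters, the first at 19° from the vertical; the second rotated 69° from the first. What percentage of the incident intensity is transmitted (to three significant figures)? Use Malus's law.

By Malus's law, I₁ = 1080 W/m² · cos²(49°) = 464.8 W/m².
I₂ = I₁ · cos²(69°) = 464.8 · 0.1284 = 59.7 W/m².
That is 5.528% of the incident intensity.

≈ 5.53%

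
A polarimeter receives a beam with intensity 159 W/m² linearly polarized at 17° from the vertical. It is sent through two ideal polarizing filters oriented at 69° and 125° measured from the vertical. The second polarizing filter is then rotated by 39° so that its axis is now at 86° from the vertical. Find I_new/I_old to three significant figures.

I_new/I_old ≈ 2.92

Before rotation:
By Malus's law, I₁ = I₀ cos²(69° − 17°) = I₀ cos²(52°) = 0.379 I₀.
I₂ = I₁ cos²(125° − 69°) = 0.379 I₀ · cos²(56°) = 0.1185 I₀.
After rotation:
I₁ = I₀ cos²(69° − 17°) = I₀ cos²(52°) = 0.379 I₀.
I₂ = I₁ cos²(86° − 69°) = 0.379 I₀ · cos²(17°) = 0.3466 I₀.
Ratio = 0.3466 / 0.1185 = 2.925.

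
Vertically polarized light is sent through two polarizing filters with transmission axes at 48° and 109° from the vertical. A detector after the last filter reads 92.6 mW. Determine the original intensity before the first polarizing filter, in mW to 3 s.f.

I₀ ≈ 880 mW

I₁ = I₀ cos²(48° − 0°) = I₀ cos²(48°) = 0.4477 I₀.
I₂ = I₁ cos²(109° − 48°) = 0.4477 I₀ · cos²(61°) = 0.1052 I₀.
So 92.6 mW = 0.1052 I₀, giving I₀ = 92.6/0.1052 = 879.9 mW.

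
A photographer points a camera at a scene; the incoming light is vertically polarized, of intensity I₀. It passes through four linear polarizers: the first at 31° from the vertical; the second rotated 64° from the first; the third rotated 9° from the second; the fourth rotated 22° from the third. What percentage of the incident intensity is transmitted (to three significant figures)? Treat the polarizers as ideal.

I₁ = I₀ cos²(31° − 0°) = I₀ cos²(31°) = 0.7347 I₀.
I₂ = I₁ cos²(64°) = 0.7347 · 0.1922 I₀ = 0.1412 I₀.
I₃ = I₂ cos²(9°) = 0.1412 · 0.9755 I₀ = 0.1377 I₀.
I₄ = I₃ cos²(22°) = 0.1377 · 0.8597 I₀ = 0.1184 I₀.
That is 11.84% of the incident intensity.

≈ 11.8%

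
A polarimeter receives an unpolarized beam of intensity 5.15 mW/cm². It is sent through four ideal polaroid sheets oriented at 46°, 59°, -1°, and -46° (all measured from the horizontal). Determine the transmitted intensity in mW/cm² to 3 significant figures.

Unpolarized light through the first polarizer → I₁ = 5.15 mW/cm²/2 = 2.575 mW/cm², polarized at 46°.
I₂ = I₁ · cos²(13°) = 2.575 · 0.9494 = 2.445 mW/cm².
I₃ = I₂ · cos²(60°) = 2.445 · 0.25 = 0.6112 mW/cm².
I₄ = I₃ · cos²(45°) = 0.6112 · 0.5 = 0.3056 mW/cm².

I ≈ 0.306 mW/cm²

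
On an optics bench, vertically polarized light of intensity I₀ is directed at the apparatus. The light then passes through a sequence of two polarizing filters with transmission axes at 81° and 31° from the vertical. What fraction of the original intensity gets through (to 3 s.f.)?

I₁ = I₀ cos²(81° − 0°) = I₀ cos²(81°) = 0.02447 I₀.
I₂ = I₁ cos²(31° − 81°) = 0.02447 I₀ · cos²(50°) = 0.01011 I₀.
Transmitted fraction = 0.01011.

≈ 0.0101 I₀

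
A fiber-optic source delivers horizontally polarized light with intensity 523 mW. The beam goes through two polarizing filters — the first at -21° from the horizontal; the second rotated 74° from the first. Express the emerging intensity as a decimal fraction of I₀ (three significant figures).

I/I₀ ≈ 0.0662

By Malus's law, I₁ = 523 mW · cos²(21°) = 455.8 mW.
I₂ = I₁ · cos²(74°) = 455.8 · 0.07598 = 34.63 mW.
Transmitted fraction = 0.06622.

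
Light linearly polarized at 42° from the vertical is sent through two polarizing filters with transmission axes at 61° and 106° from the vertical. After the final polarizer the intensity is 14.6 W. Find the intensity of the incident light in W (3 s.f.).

I₁ = I₀ cos²(61° − 42°) = I₀ cos²(19°) = 0.894 I₀.
I₂ = I₁ cos²(106° − 61°) = 0.894 I₀ · cos²(45°) = 0.447 I₀.
So 14.6 W = 0.447 I₀, giving I₀ = 14.6/0.447 = 32.66 W.

I₀ ≈ 32.7 W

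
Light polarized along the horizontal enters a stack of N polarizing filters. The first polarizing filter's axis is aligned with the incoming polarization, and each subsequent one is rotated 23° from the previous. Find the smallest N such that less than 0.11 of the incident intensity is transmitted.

N = 15

First polarizer is aligned with the polarization: full transmission.
Each further stage multiplies by cos²(23°) = 0.8473.
After N polarizers: T = 0.8473^(N−1). Require T < 0.11 ⇒ N−1 > ln(0.11)/ln(0.8473) = 13.32, so N−1 ≥ 14 and N = 15.
Check: N=15 gives T = 0.09834 < 0.11; N=14 gives T = 0.1161.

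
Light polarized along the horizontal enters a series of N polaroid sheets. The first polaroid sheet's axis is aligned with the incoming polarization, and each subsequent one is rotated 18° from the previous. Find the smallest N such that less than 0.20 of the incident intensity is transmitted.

First polarizer is aligned with the polarization: full transmission.
Each further stage multiplies by cos²(18°) = 0.9045.
After N polarizers: T = 0.9045^(N−1). Require T < 0.20 ⇒ N−1 > ln(0.20)/ln(0.9045) = 16.04, so N−1 ≥ 17 and N = 18.
Check: N=18 gives T = 0.1816 < 0.20; N=17 gives T = 0.2007.

N = 18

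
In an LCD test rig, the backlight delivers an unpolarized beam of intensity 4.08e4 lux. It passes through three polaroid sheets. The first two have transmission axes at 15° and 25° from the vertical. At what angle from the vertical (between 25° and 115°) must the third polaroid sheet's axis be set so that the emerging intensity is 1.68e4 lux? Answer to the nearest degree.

Unpolarized light through the first polarizer → I₁ = ½ I₀, now polarized at 15°.
I₂ = I₁ cos²(25° − 15°) = 0.5 I₀ · cos²(10°) = 0.4849 I₀.
Target fraction: 1.68e4 / 4.08e4 lux = 0.4118 of I₀.
Need I₃/I₀ = 0.4118, so cos²(θ − 25°) = 0.4118 / 0.4849 = 0.8491.
θ − 25° = arccos(√0.8491) = 22.9°, giving θ ≈ 25 + 22.9 = 47.9°.

θ ≈ 48°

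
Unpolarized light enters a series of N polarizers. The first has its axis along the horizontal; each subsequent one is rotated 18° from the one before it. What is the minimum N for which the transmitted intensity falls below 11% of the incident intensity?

First polarizer halves the unpolarized light: factor 1/2.
Each further stage multiplies by cos²(18°) = 0.9045.
After N polarizers: T = 0.5·0.9045^(N−1). Require T < 0.11 ⇒ N−1 > ln(0.11/0.5)/ln(0.9045) = 15.09, so N−1 ≥ 16 and N = 17.
Check: N=17 gives T = 0.1004 < 0.11; N=16 gives T = 0.111.

N = 17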